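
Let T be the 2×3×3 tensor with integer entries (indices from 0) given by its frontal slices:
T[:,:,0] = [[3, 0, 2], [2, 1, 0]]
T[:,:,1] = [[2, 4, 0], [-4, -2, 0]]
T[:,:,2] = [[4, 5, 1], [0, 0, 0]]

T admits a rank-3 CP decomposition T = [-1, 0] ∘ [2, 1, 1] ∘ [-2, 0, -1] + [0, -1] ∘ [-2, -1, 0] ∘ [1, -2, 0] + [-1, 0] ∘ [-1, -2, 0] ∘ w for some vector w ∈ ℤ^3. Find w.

Subtract the known terms from T to get the rank-1 residual R = [-1, 0] ∘ [-1, -2, 0] ∘ w, so R[i,j,k] = a[i]·b[j]·w[k]. Pick indices with nonzero a[0]·b[0] = (-1)·(-1) = 1. Only the fibre through (0,0,·) is needed: R[0,0,:] = T[0,0,:] − Σₗ aₗ[0]bₗ[0]cₗ = [3, 2, 4] − (-1)·(2)·[-2, 0, -1] − (0)·(-2)·[1, -2, 0] = [-1, 2, 2]. Then w[k] = R[0,0,k] / 1 for each k, giving w = [-1, 2, 2] / 1 = [-1, 2, 2].

w = [-1, 2, 2]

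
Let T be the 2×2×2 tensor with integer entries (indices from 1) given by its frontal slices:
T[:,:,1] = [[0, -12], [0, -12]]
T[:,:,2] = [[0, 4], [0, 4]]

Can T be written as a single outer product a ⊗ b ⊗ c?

If T = a ⊗ b ⊗ c then every fibre of T is a multiple of the corresponding factor, so read the factors off the fibres through the nonzero entry T[1,2,1] = -12.
The mode-1 fibre T[:,2,1] = [-12, -12] gives a = (1, 1) (primitive direction); the mode-2 fibre T[1,:,1] = [0, -12] gives b = (0, 1); then c[k] = T[1,2,k] / (a[1]·b[2]) = [-12, 4] / 1 = (-12, 4).
Expanding (1, 1) ⊗ (0, 1) ⊗ (-12, 4) reproduces all 8 entries of T, so T = (1, 1) ⊗ (0, 1) ⊗ (-12, 4) and rank(T) ≤ 1.
Equivalently every frontal slice T[:,:,k] is c[k] times the rank-1 matrix (1, 1) ⊗ (0, 1). So T has rank 1 (it is nonzero).

Yes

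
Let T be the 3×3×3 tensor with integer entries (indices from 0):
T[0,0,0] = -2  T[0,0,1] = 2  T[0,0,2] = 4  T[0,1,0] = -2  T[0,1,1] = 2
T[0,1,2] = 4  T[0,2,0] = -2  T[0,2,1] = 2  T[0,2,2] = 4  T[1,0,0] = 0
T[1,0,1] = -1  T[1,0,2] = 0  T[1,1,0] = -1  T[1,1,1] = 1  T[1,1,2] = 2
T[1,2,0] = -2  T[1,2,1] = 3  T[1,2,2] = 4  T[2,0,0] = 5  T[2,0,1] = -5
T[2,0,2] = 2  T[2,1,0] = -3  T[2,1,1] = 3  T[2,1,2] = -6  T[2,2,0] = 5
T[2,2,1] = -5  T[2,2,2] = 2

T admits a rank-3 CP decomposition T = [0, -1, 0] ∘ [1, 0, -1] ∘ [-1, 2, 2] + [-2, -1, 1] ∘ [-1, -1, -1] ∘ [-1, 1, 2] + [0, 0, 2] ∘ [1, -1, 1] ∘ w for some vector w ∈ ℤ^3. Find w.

Subtract the known terms from T to get the rank-1 residual R = [0, 0, 2] ∘ [1, -1, 1] ∘ w, so R[i,j,k] = a[i]·b[j]·w[k]. Pick indices with nonzero a[2]·b[0] = (2)·(1) = 2. Only the fibre through (2,0,·) is needed: R[2,0,:] = T[2,0,:] − Σₗ aₗ[2]bₗ[0]cₗ = [5, -5, 2] − (0)·(1)·[-1, 2, 2] − (1)·(-1)·[-1, 1, 2] = [4, -4, 4]. Then w[k] = R[2,0,k] / 2 for each k, giving w = [4, -4, 4] / 2 = [2, -2, 2].

w = [2, -2, 2]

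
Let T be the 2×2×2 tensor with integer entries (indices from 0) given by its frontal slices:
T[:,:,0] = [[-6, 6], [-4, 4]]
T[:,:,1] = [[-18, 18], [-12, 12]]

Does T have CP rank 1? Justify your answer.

Yes

If T = a (x) b (x) c then every fibre of T is a multiple of the corresponding factor, so read the factors off the fibres through the nonzero entry T[0,0,0] = -6.
The mode-1 fibre T[:,0,0] = [-6, -4] gives a = [3, 2] (primitive direction); the mode-2 fibre T[0,:,0] = [-6, 6] gives b = [1, -1]; then c[k] = T[0,0,k] / (a[0]·b[0]) = [-6, -18] / 3 = [-2, -6].
Expanding [3, 2] (x) [1, -1] (x) [-2, -6] reproduces all 8 entries of T, so T = [3, 2] (x) [1, -1] (x) [-2, -6] and rank(T) ≤ 1.
Equivalently every frontal slice T[:,:,k] is c[k] times the rank-1 matrix [3, 2] (x) [1, -1]. So T has rank 1 (it is nonzero).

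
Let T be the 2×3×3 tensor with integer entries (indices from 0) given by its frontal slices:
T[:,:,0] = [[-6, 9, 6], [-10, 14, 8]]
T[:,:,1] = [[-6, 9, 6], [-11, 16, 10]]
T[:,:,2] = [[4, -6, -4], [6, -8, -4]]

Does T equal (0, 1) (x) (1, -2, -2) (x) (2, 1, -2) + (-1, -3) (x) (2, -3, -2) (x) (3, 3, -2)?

No

Reconstruct entry (1,0,0) from the claimed factors: Σₗ aₗ[1]bₗ[0]cₗ[0] = (1)·(1)·(2) + (-3)·(2)·(3) = -16, but T[1,0,0] = -10. The claim is false.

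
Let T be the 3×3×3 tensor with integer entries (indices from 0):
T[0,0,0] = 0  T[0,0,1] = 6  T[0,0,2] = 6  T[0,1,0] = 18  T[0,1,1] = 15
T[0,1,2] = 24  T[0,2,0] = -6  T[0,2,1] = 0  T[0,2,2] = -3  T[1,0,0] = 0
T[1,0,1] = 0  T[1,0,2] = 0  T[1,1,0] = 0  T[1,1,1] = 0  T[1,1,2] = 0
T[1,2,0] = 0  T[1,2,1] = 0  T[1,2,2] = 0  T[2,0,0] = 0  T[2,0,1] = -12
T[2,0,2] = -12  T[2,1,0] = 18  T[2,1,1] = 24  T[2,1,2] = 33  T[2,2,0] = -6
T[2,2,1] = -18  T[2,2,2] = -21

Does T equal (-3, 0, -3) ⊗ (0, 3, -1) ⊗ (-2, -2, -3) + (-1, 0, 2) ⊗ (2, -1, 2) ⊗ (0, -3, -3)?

Yes

Reconstruct entrywise from the claimed factors. For example, T[0,2,2] = -3 and Σₗ aₗ[0]bₗ[2]cₗ[2] = (-3)·(-1)·(-3) + (-1)·(2)·(-3) = -3; checking all 27 entries, every one matches. The claim holds.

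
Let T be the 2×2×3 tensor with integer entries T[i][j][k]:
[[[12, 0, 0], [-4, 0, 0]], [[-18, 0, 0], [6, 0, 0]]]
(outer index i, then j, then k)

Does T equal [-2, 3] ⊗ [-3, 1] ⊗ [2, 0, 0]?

Yes

Reconstruct entrywise from the claimed factors. For example, T[1,1,0] = 6 and Σₗ aₗ[1]bₗ[1]cₗ[0] = (3)·(1)·(2) = 6; checking all 12 entries, every one matches. The claim holds.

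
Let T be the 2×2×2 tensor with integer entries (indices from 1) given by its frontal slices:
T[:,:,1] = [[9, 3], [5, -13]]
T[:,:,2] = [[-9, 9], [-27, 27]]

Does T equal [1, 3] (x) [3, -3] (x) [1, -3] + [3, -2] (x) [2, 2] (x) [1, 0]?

Yes

Reconstruct entrywise from the claimed factors. For example, T[1,1,1] = 9 and Σₗ aₗ[1]bₗ[1]cₗ[1] = (1)·(3)·(1) + (3)·(2)·(1) = 9; checking all 8 entries, every one matches. The claim holds.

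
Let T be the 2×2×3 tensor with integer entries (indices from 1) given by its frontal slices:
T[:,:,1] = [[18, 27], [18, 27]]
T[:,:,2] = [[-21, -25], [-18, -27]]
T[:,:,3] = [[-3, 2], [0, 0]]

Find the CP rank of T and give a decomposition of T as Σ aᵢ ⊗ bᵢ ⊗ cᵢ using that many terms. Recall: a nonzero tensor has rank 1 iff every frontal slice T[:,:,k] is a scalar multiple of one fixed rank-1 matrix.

Lower bound: the mode-1 unfolding of T (rows indexed by i, columns by (j,k) = (1,1), (1,2), (1,3), (2,1), (2,2), (2,3)) is [[18, -21, -3, 27, -25, 2], [18, -18, 0, 27, -27, 0]].
There the 2×2 minor on rows i ∈ {1, 2}, columns (j,k) ∈ {(1,1), (1,2)} is det [[18, -21], [18, -18]] = 54 ≠ 0, so this unfolding has rank ≥ 2; CP rank is at least every unfolding rank, so rank(T) ≥ 2. (Unfolding ranks only ever bound the CP rank from below — rank(T) can be strictly larger than all of them — so the matching upper bound has to come from an explicit 2-term decomposition.)
Upper bound — finding two terms. Write S_k = T[:,:,k] for the frontal slices: S₁ = [[18, 27], [18, 27]], S₂ = [[-21, -25], [-18, -27]], S₃ = [[-3, 2], [0, 0]].
If T = a₁ ⊗ b₁ ⊗ c₁ + a₂ ⊗ b₂ ⊗ c₂ then each S_k = c₁[k]·a₁b₁ᵀ + c₂[k]·a₂b₂ᵀ. S₁ and S₂ are linearly independent, so a₁b₁ᵀ and a₂b₂ᵀ must span the same plane of matrices: they are the rank-1 matrices of the form x·S₁ + y·S₂.
det(x·S₁ + y·S₂) is −117·xy + 117·y² = (-117)·(x − y)(y), vanishing at (x:y) = (1:1) and (1:0).
M₁ = S₁ + S₂ = [[-3, 2], [0, 0]] = −(1, 0)(3, -2)ᵀ and M₂ = S₁ = [[18, 27], [18, 27]] = 9·(1, 1)(2, 3)ᵀ, so take a₁ = (1, 0), b₁ = (3, -2), a₂ = (1, 1), b₂ = (2, 3).
Each slice is an integer combination of E₁ = a₁b₁ᵀ and E₂ = a₂b₂ᵀ: S₁ = 9·E₂, S₂ = −E₁ − 9·E₂, S₃ = −E₁; reading off coefficients, c₁ = (0, -1, -1) and c₂ = (9, -9, 0).
Hence T = (1, 0) ⊗ (3, -2) ⊗ (0, -1, -1) + (1, 1) ⊗ (2, 3) ⊗ (9, -9, 0), so rank(T) ≤ 2.
These bounds meet, so rank(T) = 2.
Check entry T[1,1,3] = -3: (1)·(3)·(-1) + (1)·(2)·(0) = -3.

rank(T) = 2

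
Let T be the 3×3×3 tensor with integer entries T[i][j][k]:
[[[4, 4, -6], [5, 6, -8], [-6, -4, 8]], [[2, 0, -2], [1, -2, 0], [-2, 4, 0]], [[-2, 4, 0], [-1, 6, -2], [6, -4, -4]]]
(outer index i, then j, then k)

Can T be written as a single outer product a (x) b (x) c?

The mode-1 unfolding of T (rows indexed by i, columns by (j,k) = (0,0), (0,1), (0,2), (1,0), (1,1), (1,2), (2,0), (2,1), (2,2)) is [[4, 4, -6, 5, 6, -8, -6, -4, 8], [2, 0, -2, 1, -2, 0, -2, 4, 0], [-2, 4, 0, -1, 6, -2, 6, -4, -4]].
There the 3×3 minor on rows i ∈ {0, 1, 2}, columns (j,k) ∈ {(0,0), (0,1), (1,0)} is det [[4, 4, 5], [2, 0, 1], [-2, 4, -1]] = 24 ≠ 0, so this unfolding has rank ≥ 3; CP rank is at least every unfolding rank, so rank(T) ≥ 3.
In particular rank(T) ≥ 3 > 1, so T is not rank-1.

No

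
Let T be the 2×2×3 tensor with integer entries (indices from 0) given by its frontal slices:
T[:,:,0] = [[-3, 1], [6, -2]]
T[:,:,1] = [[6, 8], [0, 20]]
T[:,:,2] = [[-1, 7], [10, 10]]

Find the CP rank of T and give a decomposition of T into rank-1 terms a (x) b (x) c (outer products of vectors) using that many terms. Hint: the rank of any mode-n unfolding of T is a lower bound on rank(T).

rank(T) = 2

Lower bound: the mode-3 unfolding of T (rows indexed by k, columns by (i,j) = (0,0), (0,1), (1,0), (1,1)) is [[-3, 1, 6, -2], [6, 8, 0, 20], [-1, 7, 10, 10]].
There the 2×2 minor on rows k ∈ {0, 1}, columns (i,j) ∈ {(0,0), (0,1)} is det [[-3, 1], [6, 8]] = -30 ≠ 0, so this unfolding has rank ≥ 2; CP rank is at least every unfolding rank, so rank(T) ≥ 2. (Unfolding ranks only ever bound the CP rank from below — rank(T) can be strictly larger than all of them — so the matching upper bound has to come from an explicit 2-term decomposition.)
Upper bound — finding two terms. Write S_k = T[:,:,k] for the frontal slices: S₀ = [[-3, 1], [6, -2]], S₁ = [[6, 8], [0, 20]], S₂ = [[-1, 7], [10, 10]].
If T = a₁ (x) b₁ (x) c₁ + a₂ (x) b₂ (x) c₂ then each S_k = c₁[k]·a₁b₁ᵀ + c₂[k]·a₂b₂ᵀ. S₀ and S₁ are linearly independent, so a₁b₁ᵀ and a₂b₂ᵀ must span the same plane of matrices: they are the rank-1 matrices of the form x·S₀ + y·S₁.
det(x·S₀ + y·S₁) is −120·xy + 120·y² = (-120)·(x − y)(y), vanishing at (x:y) = (1:1) and (1:0).
M₁ = S₀ + S₁ = [[3, 9], [6, 18]] = 3·[1, 2][1, 3]ᵀ and M₂ = S₀ = [[-3, 1], [6, -2]] = −[1, -2][3, -1]ᵀ, so take a₁ = [1, 2], b₁ = [1, 3], a₂ = [1, -2], b₂ = [3, -1].
Each slice is an integer combination of E₁ = a₁b₁ᵀ and E₂ = a₂b₂ᵀ: S₀ = −E₂, S₁ = 3·E₁ + E₂, S₂ = 2·E₁ − E₂; reading off coefficients, c₁ = [0, 3, 2] and c₂ = [-1, 1, -1].
Hence T = [1, 2] (x) [1, 3] (x) [0, 3, 2] + [1, -2] (x) [3, -1] (x) [-1, 1, -1], so rank(T) ≤ 2.
These bounds meet, so rank(T) = 2.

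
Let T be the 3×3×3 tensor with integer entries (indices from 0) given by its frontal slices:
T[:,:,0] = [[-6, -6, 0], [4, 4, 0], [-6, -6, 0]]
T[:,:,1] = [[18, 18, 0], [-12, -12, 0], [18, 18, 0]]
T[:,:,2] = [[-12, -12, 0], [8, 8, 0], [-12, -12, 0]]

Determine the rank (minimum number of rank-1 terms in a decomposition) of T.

1

Lower bound: T ≠ 0 (e.g. T[0,0,0] = -6), so rank(T) ≥ 1.
Upper bound: the mode-1 fibre T[:,0,0] = [-6, 4, -6] gives a = (3, -2, 3) (primitive direction); the mode-2 fibre T[0,:,0] = [-6, -6, 0] gives b = (1, 1, 0); then c[k] = T[0,0,k] / (a[0]·b[0]) = [-6, 18, -12] / 3 = (-2, 6, -4).
Expanding (3, -2, 3) ∘ (1, 1, 0) ∘ (-2, 6, -4) reproduces all 27 entries of T, so T = (3, -2, 3) ∘ (1, 1, 0) ∘ (-2, 6, -4) and rank(T) ≤ 1.
These bounds meet, so rank(T) = 1.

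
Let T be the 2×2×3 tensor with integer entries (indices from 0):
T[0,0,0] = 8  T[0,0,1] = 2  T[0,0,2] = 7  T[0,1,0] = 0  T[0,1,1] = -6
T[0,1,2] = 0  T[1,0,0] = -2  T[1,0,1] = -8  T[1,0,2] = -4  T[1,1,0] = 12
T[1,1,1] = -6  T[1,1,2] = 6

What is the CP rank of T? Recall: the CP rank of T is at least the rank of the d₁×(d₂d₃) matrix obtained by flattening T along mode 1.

3

Lower bound: in the mode-3 unfolding of T (rows indexed by k, columns by (i,j)) the 3×3 minor on rows k ∈ {0, 1, 2}, columns (i,j) ∈ {(0,0), (0,1), (1,0)} is det [[8, 0, -2], [2, -6, -8], [7, 0, -4]] = 108 ≠ 0, so that unfolding has rank ≥ 3 and hence rank(T) ≥ 3 (CP rank is at least every unfolding rank, though it can be larger).
Upper bound: T is a sum of 3 rank-1 terms, T = [1, -1] (x) [1, -1] (x) [2, 0, -2] + [1, -1] (x) [2, -1] (x) [2, 2, 4] + [1, 2] (x) [1, 2] (x) [2, -2, 1] (one valid choice — decompositions are not unique — normalised so each a, b is primitive with positive first nonzero entry; check it by expanding all entries), so rank(T) ≤ 3.
These bounds meet, so rank(T) = 3.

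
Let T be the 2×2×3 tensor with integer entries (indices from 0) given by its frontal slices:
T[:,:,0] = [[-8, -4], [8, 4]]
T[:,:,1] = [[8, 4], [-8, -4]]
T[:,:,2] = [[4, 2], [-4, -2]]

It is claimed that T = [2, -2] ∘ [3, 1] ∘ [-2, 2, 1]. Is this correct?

No

Reconstruct entry (0,0,0) from the claimed factors: Σₗ aₗ[0]bₗ[0]cₗ[0] = (2)·(3)·(-2) = -12, but T[0,0,0] = -8. The claim is false.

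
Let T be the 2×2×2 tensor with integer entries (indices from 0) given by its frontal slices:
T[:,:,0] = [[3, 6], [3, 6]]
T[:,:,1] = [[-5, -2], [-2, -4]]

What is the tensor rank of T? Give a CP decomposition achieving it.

Lower bound: the mode-1 unfolding of T (rows indexed by i, columns by (j,k) = (0,0), (0,1), (1,0), (1,1)) is [[3, -5, 6, -2], [3, -2, 6, -4]].
There the 2×2 minor on rows i ∈ {0, 1}, columns (j,k) ∈ {(0,0), (0,1)} is det [[3, -5], [3, -2]] = 9 ≠ 0, so this unfolding has rank ≥ 2; CP rank is at least every unfolding rank, so rank(T) ≥ 2. (Unfolding ranks only ever bound the CP rank from below — rank(T) can be strictly larger than all of them — so the matching upper bound has to come from an explicit 2-term decomposition.)
Upper bound — finding two terms. Write S_k = T[:,:,k] for the frontal slices: S₀ = [[3, 6], [3, 6]], S₁ = [[-5, -2], [-2, -4]].
If T = a₁ ⊗ b₁ ⊗ c₁ + a₂ ⊗ b₂ ⊗ c₂ then each S_k = c₁[k]·a₁b₁ᵀ + c₂[k]·a₂b₂ᵀ. S₀ and S₁ are linearly independent, so a₁b₁ᵀ and a₂b₂ᵀ must span the same plane of matrices: they are the rank-1 matrices of the form x·S₀ + y·S₁.
det(x·S₀ + y·S₁) is −24·xy + 16·y² = (-8)·(3·x − 2·y)(y), vanishing at (x:y) = (2:3) and (1:0).
M₁ = 2·S₀ + 3·S₁ = [[-9, 6], [0, 0]] = (-3)·(1, 0)(3, -2)ᵀ and M₂ = S₀ = [[3, 6], [3, 6]] = 3·(1, 1)(1, 2)ᵀ, so take a₁ = (1, 0), b₁ = (3, -2), a₂ = (1, 1), b₂ = (1, 2).
Each slice is an integer combination of E₁ = a₁b₁ᵀ and E₂ = a₂b₂ᵀ: S₀ = 3·E₂, S₁ = −E₁ − 2·E₂; reading off coefficients, c₁ = (0, -1) and c₂ = (3, -2).
Hence T = (1, 0) ⊗ (3, -2) ⊗ (0, -1) + (1, 1) ⊗ (1, 2) ⊗ (3, -2), so rank(T) ≤ 2.
These bounds meet, so rank(T) = 2.

rank(T) = 2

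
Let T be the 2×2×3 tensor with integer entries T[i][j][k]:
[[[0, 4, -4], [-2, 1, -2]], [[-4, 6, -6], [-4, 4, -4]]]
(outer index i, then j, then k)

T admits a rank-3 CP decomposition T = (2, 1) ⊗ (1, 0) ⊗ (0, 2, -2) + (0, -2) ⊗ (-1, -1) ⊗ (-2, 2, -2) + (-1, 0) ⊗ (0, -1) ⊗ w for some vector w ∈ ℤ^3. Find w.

Subtract the known terms from T to get the rank-1 residual R = (-1, 0) ⊗ (0, -1) ⊗ w, so R[i,j,k] = a[i]·b[j]·w[k]. Pick indices with nonzero a[0]·b[1] = (-1)·(-1) = 1. Only the fibre through (0,1,·) is needed: R[0,1,:] = T[0,1,:] − Σₗ aₗ[0]bₗ[1]cₗ = [-2, 1, -2] − (2)·(0)·(0, 2, -2) − (0)·(-1)·(-2, 2, -2) = [-2, 1, -2]. Then w[k] = R[0,1,k] / 1 for each k, giving w = [-2, 1, -2] / 1 = (-2, 1, -2).

w = (-2, 1, -2)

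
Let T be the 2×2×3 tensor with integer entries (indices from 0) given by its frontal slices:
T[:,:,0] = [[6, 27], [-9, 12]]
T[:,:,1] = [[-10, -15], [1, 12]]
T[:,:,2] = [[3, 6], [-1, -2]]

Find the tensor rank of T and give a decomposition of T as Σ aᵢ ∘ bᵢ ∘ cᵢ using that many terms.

rank(T) = 2

Lower bound: in the mode-3 unfolding of T (rows indexed by k, columns by (i,j)) the 2×2 minor on rows k ∈ {0, 1}, columns (i,j) ∈ {(0,0), (0,1)} is det [[6, 27], [-10, -15]] = 180 ≠ 0, so that unfolding has rank ≥ 2 and hence rank(T) ≥ 2 (CP rank is at least every unfolding rank, though it can be larger).
Upper bound: with S_k = T[:,:,k], the two rank-1 terms a₁b₁ᵀ, a₂b₂ᵀ are the rank-1 members of the pencil x·S₀ + y·S₁.
det(x·S₀ + y·S₁) is 315·x² − 210·xy − 105·y² = 105·(x − y)(3·x + y), vanishing at (x:y) = (1:1) and (1:-3).
M₁ = S₀ + S₁ = [[-4, 12], [-8, 24]] = (-4)·[1, 2][1, -3]ᵀ and M₂ = S₀ − 3·S₁ = [[36, 72], [-12, -24]] = 12·[3, -1][1, 2]ᵀ, so take a₁ = [1, 2], b₁ = [1, -3], a₂ = [3, -1], b₂ = [1, 2].
Each slice is an integer combination of E₁ = a₁b₁ᵀ and E₂ = a₂b₂ᵀ: S₀ = −3·E₁ + 3·E₂, S₁ = −E₁ − 3·E₂, S₂ = E₂; reading off coefficients, c₁ = [-3, -1, 0] and c₂ = [3, -3, 1].
Hence T = [1, 2] ∘ [1, -3] ∘ [-3, -1, 0] + [3, -1] ∘ [1, 2] ∘ [3, -3, 1], so rank(T) ≤ 2.
These bounds meet, so rank(T) = 2.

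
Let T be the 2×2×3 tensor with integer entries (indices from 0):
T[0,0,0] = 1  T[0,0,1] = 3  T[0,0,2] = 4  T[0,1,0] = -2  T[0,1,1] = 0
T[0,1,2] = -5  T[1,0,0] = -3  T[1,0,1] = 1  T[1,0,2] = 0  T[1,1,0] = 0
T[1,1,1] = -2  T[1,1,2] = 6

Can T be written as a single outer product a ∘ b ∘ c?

No

The mode-3 unfolding of T (rows indexed by k, columns by (i,j) = (0,0), (0,1), (1,0), (1,1)) is [[1, -2, -3, 0], [3, 0, 1, -2], [4, -5, 0, 6]].
There the 3×3 minor on rows k ∈ {0, 1, 2}, columns (i,j) ∈ {(0,0), (0,1), (1,0)} is det [[1, -2, -3], [3, 0, 1], [4, -5, 0]] = 42 ≠ 0, so this unfolding has rank ≥ 3; CP rank is at least every unfolding rank, so rank(T) ≥ 3.
In particular rank(T) ≥ 3 > 1, so T is not rank-1.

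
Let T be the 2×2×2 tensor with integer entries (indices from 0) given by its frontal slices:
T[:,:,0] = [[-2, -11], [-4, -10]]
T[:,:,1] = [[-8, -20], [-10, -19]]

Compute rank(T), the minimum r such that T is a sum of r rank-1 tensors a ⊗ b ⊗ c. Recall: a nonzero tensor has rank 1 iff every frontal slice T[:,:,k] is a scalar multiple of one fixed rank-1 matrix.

Lower bound: the mode-3 unfolding of T (rows indexed by k, columns by (i,j) = (0,0), (0,1), (1,0), (1,1)) is [[-2, -11, -4, -10], [-8, -20, -10, -19]].
There the 2×2 minor on rows k ∈ {0, 1}, columns (i,j) ∈ {(0,0), (0,1)} is det [[-2, -11], [-8, -20]] = -48 ≠ 0, so this unfolding has rank ≥ 2; CP rank is at least every unfolding rank, so rank(T) ≥ 2. (This is only a lower bound: in general the CP rank may exceed every unfolding rank, so we still need to exhibit 2 rank-1 terms summing to T.)
Upper bound — finding two terms. Write S_k = T[:,:,k] for the frontal slices: S₀ = [[-2, -11], [-4, -10]], S₁ = [[-8, -20], [-10, -19]].
If T = a₁ ⊗ b₁ ⊗ c₁ + a₂ ⊗ b₂ ⊗ c₂ then each S_k = c₁[k]·a₁b₁ᵀ + c₂[k]·a₂b₂ᵀ. S₀ and S₁ are linearly independent, so a₁b₁ᵀ and a₂b₂ᵀ must span the same plane of matrices: they are the rank-1 matrices of the form x·S₀ + y·S₁.
det(x·S₀ + y·S₁) is −24·x² − 72·xy − 48·y² = (-24)·(x + 2·y)(x + y), vanishing at (x:y) = (2:-1) and (1:-1).
M₁ = 2·S₀ − S₁ = [[4, -2], [2, -1]] = [2, 1][2, -1]ᵀ and M₂ = S₀ − S₁ = [[6, 9], [6, 9]] = 3·[1, 1][2, 3]ᵀ, so take a₁ = [2, 1], b₁ = [2, -1], a₂ = [1, 1], b₂ = [2, 3].
Each slice is an integer combination of E₁ = a₁b₁ᵀ and E₂ = a₂b₂ᵀ: S₀ = E₁ − 3·E₂, S₁ = E₁ − 6·E₂; reading off coefficients, c₁ = [1, 1] and c₂ = [-3, -6].
Hence T = [2, 1] ⊗ [2, -1] ⊗ [1, 1] + [1, 1] ⊗ [2, 3] ⊗ [-3, -6], so rank(T) ≤ 2.
These bounds meet, so rank(T) = 2.
Check entry T[0,0,0] = -2: (2)·(2)·(1) + (1)·(2)·(-3) = -2.

2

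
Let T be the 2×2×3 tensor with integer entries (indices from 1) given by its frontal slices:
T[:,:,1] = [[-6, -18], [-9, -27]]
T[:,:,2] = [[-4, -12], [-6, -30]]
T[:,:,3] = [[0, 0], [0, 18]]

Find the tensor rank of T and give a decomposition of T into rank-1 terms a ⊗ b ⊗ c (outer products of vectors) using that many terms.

rank(T) = 2

Lower bound: the mode-2 unfolding of T (rows indexed by j, columns by (i,k) = (1,1), (1,2), (1,3), (2,1), (2,2), (2,3)) is [[-6, -4, 0, -9, -6, 0], [-18, -12, 0, -27, -30, 18]].
There the 2×2 minor on rows j ∈ {1, 2}, columns (i,k) ∈ {(1,1), (2,2)} is det [[-6, -6], [-18, -30]] = 72 ≠ 0, so this unfolding has rank ≥ 2; CP rank is at least every unfolding rank, so rank(T) ≥ 2. (Unfolding ranks only ever bound the CP rank from below — rank(T) can be strictly larger than all of them — so the matching upper bound has to come from an explicit 2-term decomposition.)
Upper bound — finding two terms. Write S_k = T[:,:,k] for the frontal slices: S₁ = [[-6, -18], [-9, -27]], S₂ = [[-4, -12], [-6, -30]], S₃ = [[0, 0], [0, 18]].
If T = a₁ ⊗ b₁ ⊗ c₁ + a₂ ⊗ b₂ ⊗ c₂ then each S_k = c₁[k]·a₁b₁ᵀ + c₂[k]·a₂b₂ᵀ. S₁ and S₂ are linearly independent, so a₁b₁ᵀ and a₂b₂ᵀ must span the same plane of matrices: they are the rank-1 matrices of the form x·S₁ + y·S₂.
det(x·S₁ + y·S₂) is 72·xy + 48·y² = 24·(3·x + 2·y)(y), vanishing at (x:y) = (2:-3) and (1:0).
M₁ = 2·S₁ − 3·S₂ = [[0, 0], [0, 36]] = 36·(0, 1)(0, 1)ᵀ and M₂ = S₁ = [[-6, -18], [-9, -27]] = (-3)·(2, 3)(1, 3)ᵀ, so take a₁ = (0, 1), b₁ = (0, 1), a₂ = (2, 3), b₂ = (1, 3).
Each slice is an integer combination of E₁ = a₁b₁ᵀ and E₂ = a₂b₂ᵀ: S₁ = −3·E₂, S₂ = −12·E₁ − 2·E₂, S₃ = 18·E₁; reading off coefficients, c₁ = (0, -12, 18) and c₂ = (-3, -2, 0).
Hence T = (0, 1) ⊗ (0, 1) ⊗ (0, -12, 18) + (2, 3) ⊗ (1, 3) ⊗ (-3, -2, 0), so rank(T) ≤ 2.
These bounds meet, so rank(T) = 2.
Check entry T[1,1,3] = 0: (0)·(0)·(18) + (2)·(1)·(0) = 0.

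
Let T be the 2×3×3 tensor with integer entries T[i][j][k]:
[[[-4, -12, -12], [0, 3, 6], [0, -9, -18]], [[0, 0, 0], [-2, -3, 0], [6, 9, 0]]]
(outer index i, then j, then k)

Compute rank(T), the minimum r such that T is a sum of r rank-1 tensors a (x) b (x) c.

2

Lower bound: the mode-3 unfolding of T (rows indexed by k, columns by (i,j) = (0,0), (0,1), (0,2), (1,0), (1,1), (1,2)) is [[-4, 0, 0, 0, -2, 6], [-12, 3, -9, 0, -3, 9], [-12, 6, -18, 0, 0, 0]].
There the 2×2 minor on rows k ∈ {0, 1}, columns (i,j) ∈ {(0,0), (0,1)} is det [[-4, 0], [-12, 3]] = -12 ≠ 0, so this unfolding has rank ≥ 2; CP rank is at least every unfolding rank, so rank(T) ≥ 2. (Flattening ranks never certify an upper bound on CP rank; for that we must actually write T with 2 rank-1 terms.)
Upper bound — finding two terms. Write S_k = T[:,:,k] for the frontal slices: S₀ = [[-4, 0, 0], [0, -2, 6]], S₁ = [[-12, 3, -9], [0, -3, 9]], S₂ = [[-12, 6, -18], [0, 0, 0]].
If T = a₁ (x) b₁ (x) c₁ + a₂ (x) b₂ (x) c₂ then each S_k = c₁[k]·a₁b₁ᵀ + c₂[k]·a₂b₂ᵀ. S₀ and S₁ are linearly independent, so a₁b₁ᵀ and a₂b₂ᵀ must span the same plane of matrices: they are the rank-1 matrices of the form x·S₀ + y·S₁.
The 2×2 minor of x·S₀ + y·S₁ on rows {0,1}, columns {0,1} is 8·x² + 36·xy + 36·y² = 4·(x + 3·y)(2·x + 3·y), vanishing at (x:y) = (3:-1) and (3:-2).
M₁ = 3·S₀ − S₁ = [[0, -3, 9], [0, -3, 9]] = (-3)·[1, 1][0, 1, -3]ᵀ and M₂ = 3·S₀ − 2·S₁ = [[12, -6, 18], [0, 0, 0]] = 6·[1, 0][2, -1, 3]ᵀ, so take a₁ = [1, 1], b₁ = [0, 1, -3], a₂ = [1, 0], b₂ = [2, -1, 3].
Each slice is an integer combination of E₁ = a₁b₁ᵀ and E₂ = a₂b₂ᵀ: S₀ = −2·E₁ − 2·E₂, S₁ = −3·E₁ − 6·E₂, S₂ = −6·E₂; reading off coefficients, c₁ = [-2, -3, 0] and c₂ = [-2, -6, -6].
Hence T = [1, 1] (x) [0, 1, -3] (x) [-2, -3, 0] + [1, 0] (x) [2, -1, 3] (x) [-2, -6, -6], so rank(T) ≤ 2.
These bounds meet, so rank(T) = 2.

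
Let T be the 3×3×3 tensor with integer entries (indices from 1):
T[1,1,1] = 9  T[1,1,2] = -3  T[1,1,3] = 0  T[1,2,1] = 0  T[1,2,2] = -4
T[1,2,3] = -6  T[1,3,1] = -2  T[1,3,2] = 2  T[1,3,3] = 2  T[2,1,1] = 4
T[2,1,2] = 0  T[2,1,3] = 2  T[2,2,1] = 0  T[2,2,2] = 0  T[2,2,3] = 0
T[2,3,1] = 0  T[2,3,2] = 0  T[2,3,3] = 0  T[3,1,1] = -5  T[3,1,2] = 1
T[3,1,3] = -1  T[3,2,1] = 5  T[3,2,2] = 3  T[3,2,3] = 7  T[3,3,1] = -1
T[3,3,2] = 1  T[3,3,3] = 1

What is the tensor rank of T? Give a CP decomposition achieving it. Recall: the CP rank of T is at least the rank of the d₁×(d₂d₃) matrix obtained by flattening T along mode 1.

Lower bound: the mode-2 unfolding of T (rows indexed by j, columns by (i,k) = (1,1), (1,2), (1,3), (2,1), (2,2), (2,3), (3,1), (3,2), (3,3)) is [[9, -3, 0, 4, 0, 2, -5, 1, -1], [0, -4, -6, 0, 0, 0, 5, 3, 7], [-2, 2, 2, 0, 0, 0, -1, 1, 1]].
There the 3×3 minor on rows j ∈ {1, 2, 3}, columns (i,k) ∈ {(1,1), (1,2), (2,1)} is det [[9, -3, 4], [0, -4, 0], [-2, 2, 0]] = -32 ≠ 0, so this unfolding has rank ≥ 3; CP rank is at least every unfolding rank, so rank(T) ≥ 3. (Flattening ranks never certify an upper bound on CP rank; for that we must actually write T with 3 rank-1 terms.)
Upper bound: T is a sum of 3 rank-1 terms, T = [1, 0, -2] ∘ [1, 2, 0] ∘ [-1, -1, -2] + [2, 0, 1] ∘ [1, 1, -1] ∘ [1, -1, -1] + [2, 1, -2] ∘ [1, 0, 0] ∘ [4, 0, 2] (one valid choice — decompositions are not unique — normalised so each a, b is primitive with positive first nonzero entry; check it by expanding all entries), so rank(T) ≤ 3.
These bounds meet, so rank(T) = 3.
Check entry T[3,2,2] = 3: (-2)·(2)·(-1) + (1)·(1)·(-1) + (-2)·(0)·(0) = 3.

rank(T) = 3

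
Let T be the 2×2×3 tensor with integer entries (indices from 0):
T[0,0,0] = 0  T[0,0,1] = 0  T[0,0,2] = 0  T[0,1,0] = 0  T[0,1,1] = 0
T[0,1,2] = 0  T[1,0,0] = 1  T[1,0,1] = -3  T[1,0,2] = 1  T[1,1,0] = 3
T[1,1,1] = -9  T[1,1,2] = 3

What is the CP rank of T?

Lower bound: T ≠ 0 (e.g. T[1,0,0] = 1), so rank(T) ≥ 1.
Upper bound: if T = a ∘ b ∘ c then every fibre of T is a multiple of the corresponding factor, so read the factors off the fibres through the nonzero entry T[1,0,0] = 1.
The mode-1 fibre T[:,0,0] = [0, 1] gives a = (0, 1) (primitive direction); the mode-2 fibre T[1,:,0] = [1, 3] gives b = (1, 3); then c[k] = T[1,0,k] / (a[1]·b[0]) = [1, -3, 1] / 1 = (1, -3, 1).
Expanding (0, 1) ∘ (1, 3) ∘ (1, -3, 1) reproduces all 12 entries of T, so T = (0, 1) ∘ (1, 3) ∘ (1, -3, 1) and rank(T) ≤ 1.
These bounds meet, so rank(T) = 1.

1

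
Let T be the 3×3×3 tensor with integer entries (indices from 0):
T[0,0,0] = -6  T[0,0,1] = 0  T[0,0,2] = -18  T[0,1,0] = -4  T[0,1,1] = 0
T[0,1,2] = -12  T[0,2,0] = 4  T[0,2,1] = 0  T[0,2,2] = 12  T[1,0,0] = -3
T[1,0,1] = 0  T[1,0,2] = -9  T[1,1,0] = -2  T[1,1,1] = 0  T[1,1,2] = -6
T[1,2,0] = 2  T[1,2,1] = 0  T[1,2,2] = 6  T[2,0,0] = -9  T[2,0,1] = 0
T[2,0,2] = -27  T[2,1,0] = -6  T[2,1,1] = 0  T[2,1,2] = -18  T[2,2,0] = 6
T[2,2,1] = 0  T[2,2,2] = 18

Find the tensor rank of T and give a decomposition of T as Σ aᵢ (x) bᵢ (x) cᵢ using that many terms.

Lower bound: T ≠ 0 (e.g. T[0,0,0] = -6), so rank(T) ≥ 1.
Upper bound: if T = a (x) b (x) c then every fibre of T is a multiple of the corresponding factor, so read the factors off the fibres through the nonzero entry T[0,0,0] = -6.
The mode-1 fibre T[:,0,0] = [-6, -3, -9] gives a = [2, 1, 3] (primitive direction); the mode-2 fibre T[0,:,0] = [-6, -4, 4] gives b = [3, 2, -2]; then c[k] = T[0,0,k] / (a[0]·b[0]) = [-6, 0, -18] / 6 = [-1, 0, -3].
Expanding [2, 1, 3] (x) [3, 2, -2] (x) [-1, 0, -3] reproduces all 27 entries of T, so T = [2, 1, 3] (x) [3, 2, -2] (x) [-1, 0, -3] and rank(T) ≤ 1.
These bounds meet, so rank(T) = 1.
Check entry T[1,2,2] = 6: (1)·(-2)·(-3) = 6.

rank(T) = 1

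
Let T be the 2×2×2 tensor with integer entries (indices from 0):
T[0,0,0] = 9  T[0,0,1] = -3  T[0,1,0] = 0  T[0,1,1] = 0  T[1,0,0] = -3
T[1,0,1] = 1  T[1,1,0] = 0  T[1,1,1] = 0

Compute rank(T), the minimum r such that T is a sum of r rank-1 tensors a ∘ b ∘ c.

1

Lower bound: T ≠ 0 (e.g. T[0,0,0] = 9), so rank(T) ≥ 1.
Upper bound: the mode-1 fibre T[:,0,0] = [9, -3] gives a = [3, -1] (primitive direction); the mode-2 fibre T[0,:,0] = [9, 0] gives b = [1, 0]; then c[k] = T[0,0,k] / (a[0]·b[0]) = [9, -3] / 3 = [3, -1].
Expanding [3, -1] ∘ [1, 0] ∘ [3, -1] reproduces all 8 entries of T, so T = [3, -1] ∘ [1, 0] ∘ [3, -1] and rank(T) ≤ 1.
These bounds meet, so rank(T) = 1.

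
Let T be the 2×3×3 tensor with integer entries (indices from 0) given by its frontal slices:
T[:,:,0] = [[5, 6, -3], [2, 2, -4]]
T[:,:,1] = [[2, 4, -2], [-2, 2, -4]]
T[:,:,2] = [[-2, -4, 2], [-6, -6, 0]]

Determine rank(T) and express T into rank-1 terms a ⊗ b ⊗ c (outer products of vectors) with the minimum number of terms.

Lower bound: the mode-3 unfolding of T (rows indexed by k, columns by (i,j) = (0,0), (0,1), (0,2), (1,0), (1,1), (1,2)) is [[5, 6, -3, 2, 2, -4], [2, 4, -2, -2, 2, -4], [-2, -4, 2, -6, -6, 0]].
There the 3×3 minor on rows k ∈ {0, 1, 2}, columns (i,j) ∈ {(0,0), (0,1), (1,0)} is det [[5, 6, 2], [2, 4, -2], [-2, -4, -6]] = -64 ≠ 0, so this unfolding has rank ≥ 3; CP rank is at least every unfolding rank, so rank(T) ≥ 3. (Flattening ranks never certify an upper bound on CP rank; for that we must actually write T with 3 rank-1 terms.)
Upper bound: T is a sum of 3 rank-1 terms, T = [0, 1] ⊗ [2, 1, 1] ⊗ [-2, -2, -2] + [1, 1] ⊗ [1, 2, -1] ⊗ [4, 2, -2] + [1, 2] ⊗ [1, -2, 1] ⊗ [1, 0, 0] (written with every a and b primitive with positive leading entry and the scale carried by c; CP decompositions are not unique, and this one is verified by expanding entrywise), so rank(T) ≤ 3.
These bounds meet, so rank(T) = 3.
Check entry T[0,1,1] = 4: (0)·(1)·(-2) + (1)·(2)·(2) + (1)·(-2)·(0) = 4.

rank(T) = 3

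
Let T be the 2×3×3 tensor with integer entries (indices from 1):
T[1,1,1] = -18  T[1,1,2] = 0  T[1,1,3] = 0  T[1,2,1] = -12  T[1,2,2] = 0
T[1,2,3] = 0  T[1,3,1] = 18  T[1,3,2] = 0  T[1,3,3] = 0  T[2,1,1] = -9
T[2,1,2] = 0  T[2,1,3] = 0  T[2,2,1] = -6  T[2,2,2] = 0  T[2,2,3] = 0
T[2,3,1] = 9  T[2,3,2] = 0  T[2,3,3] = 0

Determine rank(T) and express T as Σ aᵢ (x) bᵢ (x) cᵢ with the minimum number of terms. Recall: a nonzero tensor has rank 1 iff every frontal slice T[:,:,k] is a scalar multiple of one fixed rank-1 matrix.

rank(T) = 1

Lower bound: T ≠ 0 (e.g. T[1,1,1] = -18), so rank(T) ≥ 1.
Upper bound: if T = a (x) b (x) c then every fibre of T is a multiple of the corresponding factor, so read the factors off the fibres through the nonzero entry T[1,1,1] = -18.
The mode-1 fibre T[:,1,1] = [-18, -9] gives a = [2, 1] (primitive direction); the mode-2 fibre T[1,:,1] = [-18, -12, 18] gives b = [3, 2, -3]; then c[k] = T[1,1,k] / (a[1]·b[1]) = [-18, 0, 0] / 6 = [-3, 0, 0].
Expanding [2, 1] (x) [3, 2, -3] (x) [-3, 0, 0] reproduces all 18 entries of T, so T = [2, 1] (x) [3, 2, -3] (x) [-3, 0, 0] and rank(T) ≤ 1.
These bounds meet, so rank(T) = 1.
Check entry T[2,3,3] = 0: (1)·(-3)·(0) = 0.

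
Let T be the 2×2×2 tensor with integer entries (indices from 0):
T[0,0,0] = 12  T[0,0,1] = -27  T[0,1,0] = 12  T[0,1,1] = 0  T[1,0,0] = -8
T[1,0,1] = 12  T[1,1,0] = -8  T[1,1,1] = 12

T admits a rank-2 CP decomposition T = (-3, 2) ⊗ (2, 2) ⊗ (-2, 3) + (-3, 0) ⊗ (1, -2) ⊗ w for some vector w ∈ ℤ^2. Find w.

w = (0, 3)

Subtract the known terms from T to get the rank-1 residual R = (-3, 0) ⊗ (1, -2) ⊗ w, so R[i,j,k] = a[i]·b[j]·w[k]. Pick indices with nonzero a[0]·b[0] = (-3)·(1) = -3. Only the fibre through (0,0,·) is needed: R[0,0,:] = T[0,0,:] − Σₗ aₗ[0]bₗ[0]cₗ = [12, -27] − (-3)·(2)·(-2, 3) = [0, -9]. Then w[k] = R[0,0,k] / -3 for each k, giving w = [0, -9] / -3 = (0, 3).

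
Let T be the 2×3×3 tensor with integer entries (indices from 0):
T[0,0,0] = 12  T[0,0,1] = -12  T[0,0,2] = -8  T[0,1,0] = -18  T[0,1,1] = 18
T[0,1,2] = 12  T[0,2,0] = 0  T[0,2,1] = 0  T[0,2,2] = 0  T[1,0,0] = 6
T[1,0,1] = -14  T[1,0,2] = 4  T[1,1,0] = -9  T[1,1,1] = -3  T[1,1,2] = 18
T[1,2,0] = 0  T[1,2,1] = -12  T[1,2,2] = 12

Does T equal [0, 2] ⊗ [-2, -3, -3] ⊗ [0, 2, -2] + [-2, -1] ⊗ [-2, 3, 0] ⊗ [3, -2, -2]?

No

Reconstruct entry (0,0,1) from the claimed factors: Σₗ aₗ[0]bₗ[0]cₗ[1] = (0)·(-2)·(2) + (-2)·(-2)·(-2) = -8, but T[0,0,1] = -12. The claim is false.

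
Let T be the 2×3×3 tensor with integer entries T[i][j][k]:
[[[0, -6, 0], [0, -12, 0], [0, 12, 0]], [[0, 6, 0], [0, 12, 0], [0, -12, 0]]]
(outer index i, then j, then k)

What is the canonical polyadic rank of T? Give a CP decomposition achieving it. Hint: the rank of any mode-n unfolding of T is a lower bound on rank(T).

Lower bound: T ≠ 0 (e.g. T[0,0,1] = -6), so rank(T) ≥ 1.
Upper bound: if T = a ⊗ b ⊗ c then every fibre of T is a multiple of the corresponding factor, so read the factors off the fibres through the nonzero entry T[0,0,1] = -6.
The mode-1 fibre T[:,0,1] = [-6, 6] gives a = [1, -1] (primitive direction); the mode-2 fibre T[0,:,1] = [-6, -12, 12] gives b = [1, 2, -2]; then c[k] = T[0,0,k] / (a[0]·b[0]) = [0, -6, 0] / 1 = [0, -6, 0].
Expanding [1, -1] ⊗ [1, 2, -2] ⊗ [0, -6, 0] reproduces all 18 entries of T, so T = [1, -1] ⊗ [1, 2, -2] ⊗ [0, -6, 0] and rank(T) ≤ 1.
These bounds meet, so rank(T) = 1.

rank(T) = 1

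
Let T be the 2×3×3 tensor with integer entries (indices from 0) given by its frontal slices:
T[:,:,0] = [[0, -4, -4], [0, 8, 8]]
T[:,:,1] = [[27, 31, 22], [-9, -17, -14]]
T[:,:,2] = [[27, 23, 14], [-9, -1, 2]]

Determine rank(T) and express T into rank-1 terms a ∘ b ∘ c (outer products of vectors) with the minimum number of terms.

rank(T) = 2

Lower bound: in the mode-2 unfolding of T (rows indexed by j, columns by (i,k)) the 2×2 minor on rows j ∈ {0, 1}, columns (i,k) ∈ {(0,0), (0,1)} is det [[0, 27], [-4, 31]] = 108 ≠ 0, so that unfolding has rank ≥ 2 and hence rank(T) ≥ 2 (CP rank is at least every unfolding rank, though it can be larger).
Upper bound: with S_k = T[:,:,k], the two rank-1 terms a₁b₁ᵀ, a₂b₂ᵀ are the rank-1 members of the pencil x·S₀ + y·S₁.
The 2×2 minor of x·S₀ + y·S₁ on rows {0,1}, columns {0,1} is 180·xy − 180·y² = 180·(x − y)(y), vanishing at (x:y) = (1:1) and (1:0).
M₁ = S₀ + S₁ = [[27, 27, 18], [-9, -9, -6]] = 3·(3, -1)(3, 3, 2)ᵀ and M₂ = S₀ = [[0, -4, -4], [0, 8, 8]] = (-4)·(1, -2)(0, 1, 1)ᵀ, so take a₁ = (3, -1), b₁ = (3, 3, 2), a₂ = (1, -2), b₂ = (0, 1, 1).
Each slice is an integer combination of E₁ = a₁b₁ᵀ and E₂ = a₂b₂ᵀ: S₀ = −4·E₂, S₁ = 3·E₁ + 4·E₂, S₂ = 3·E₁ − 4·E₂; reading off coefficients, c₁ = (0, 3, 3) and c₂ = (-4, 4, -4).
Hence T = (3, -1) ∘ (3, 3, 2) ∘ (0, 3, 3) + (1, -2) ∘ (0, 1, 1) ∘ (-4, 4, -4), so rank(T) ≤ 2.
These bounds meet, so rank(T) = 2.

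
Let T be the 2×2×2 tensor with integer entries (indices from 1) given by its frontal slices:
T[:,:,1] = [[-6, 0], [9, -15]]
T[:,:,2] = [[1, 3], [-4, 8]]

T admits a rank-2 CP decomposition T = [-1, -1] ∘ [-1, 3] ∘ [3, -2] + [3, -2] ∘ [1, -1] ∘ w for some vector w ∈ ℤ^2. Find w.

Subtract the known terms from T to get the rank-1 residual R = [3, -2] ∘ [1, -1] ∘ w, so R[i,j,k] = a[i]·b[j]·w[k]. Pick indices with nonzero a[1]·b[1] = (3)·(1) = 3. Only the fibre through (1,1,·) is needed: R[1,1,:] = T[1,1,:] − Σₗ aₗ[1]bₗ[1]cₗ = [-6, 1] − (-1)·(-1)·[3, -2] = [-9, 3]. Then w[k] = R[1,1,k] / 3 for each k, giving w = [-9, 3] / 3 = [-3, 1].

w = [-3, 1]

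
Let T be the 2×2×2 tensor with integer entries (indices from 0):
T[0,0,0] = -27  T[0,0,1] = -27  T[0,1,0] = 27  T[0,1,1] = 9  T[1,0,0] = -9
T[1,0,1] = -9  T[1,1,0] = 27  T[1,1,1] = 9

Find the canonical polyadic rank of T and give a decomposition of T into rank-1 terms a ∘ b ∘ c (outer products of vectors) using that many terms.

Lower bound: in the mode-3 unfolding of T (rows indexed by k, columns by (i,j)) the 2×2 minor on rows k ∈ {0, 1}, columns (i,j) ∈ {(0,0), (0,1)} is det [[-27, 27], [-27, 9]] = 486 ≠ 0, so that unfolding has rank ≥ 2 and hence rank(T) ≥ 2 (CP rank is at least every unfolding rank, though it can be larger).
Upper bound: with S_k = T[:,:,k], the two rank-1 terms a₁b₁ᵀ, a₂b₂ᵀ are the rank-1 members of the pencil x·S₀ + y·S₁.
det(x·S₀ + y·S₁) is −486·x² − 648·xy − 162·y² = (-162)·(x + y)(3·x + y), vanishing at (x:y) = (1:-1) and (1:-3).
M₁ = S₀ − S₁ = [[0, 18], [0, 18]] = 18·[1, 1][0, 1]ᵀ and M₂ = S₀ − 3·S₁ = [[54, 0], [18, 0]] = 18·[3, 1][1, 0]ᵀ, so take a₁ = [1, 1], b₁ = [0, 1], a₂ = [3, 1], b₂ = [1, 0].
Each slice is an integer combination of E₁ = a₁b₁ᵀ and E₂ = a₂b₂ᵀ: S₀ = 27·E₁ − 9·E₂, S₁ = 9·E₁ − 9·E₂; reading off coefficients, c₁ = [27, 9] and c₂ = [-9, -9].
Hence T = [1, 1] ∘ [0, 1] ∘ [27, 9] + [3, 1] ∘ [1, 0] ∘ [-9, -9], so rank(T) ≤ 2.
These bounds meet, so rank(T) = 2.

rank(T) = 2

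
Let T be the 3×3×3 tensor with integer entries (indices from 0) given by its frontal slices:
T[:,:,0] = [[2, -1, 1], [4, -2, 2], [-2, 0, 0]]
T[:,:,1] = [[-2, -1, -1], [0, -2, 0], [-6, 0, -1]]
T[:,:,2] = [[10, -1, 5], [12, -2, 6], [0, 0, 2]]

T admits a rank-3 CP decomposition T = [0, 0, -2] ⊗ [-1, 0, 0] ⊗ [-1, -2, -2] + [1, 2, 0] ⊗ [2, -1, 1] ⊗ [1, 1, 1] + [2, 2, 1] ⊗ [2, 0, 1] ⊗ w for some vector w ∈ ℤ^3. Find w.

w = [0, -1, 2]

Subtract the known terms from T to get the rank-1 residual R = [2, 2, 1] ⊗ [2, 0, 1] ⊗ w, so R[i,j,k] = a[i]·b[j]·w[k]. Pick indices with nonzero a[0]·b[0] = (2)·(2) = 4. Only the fibre through (0,0,·) is needed: R[0,0,:] = T[0,0,:] − Σₗ aₗ[0]bₗ[0]cₗ = [2, -2, 10] − (0)·(-1)·[-1, -2, -2] − (1)·(2)·[1, 1, 1] = [0, -4, 8]. Then w[k] = R[0,0,k] / 4 for each k, giving w = [0, -4, 8] / 4 = [0, -1, 2].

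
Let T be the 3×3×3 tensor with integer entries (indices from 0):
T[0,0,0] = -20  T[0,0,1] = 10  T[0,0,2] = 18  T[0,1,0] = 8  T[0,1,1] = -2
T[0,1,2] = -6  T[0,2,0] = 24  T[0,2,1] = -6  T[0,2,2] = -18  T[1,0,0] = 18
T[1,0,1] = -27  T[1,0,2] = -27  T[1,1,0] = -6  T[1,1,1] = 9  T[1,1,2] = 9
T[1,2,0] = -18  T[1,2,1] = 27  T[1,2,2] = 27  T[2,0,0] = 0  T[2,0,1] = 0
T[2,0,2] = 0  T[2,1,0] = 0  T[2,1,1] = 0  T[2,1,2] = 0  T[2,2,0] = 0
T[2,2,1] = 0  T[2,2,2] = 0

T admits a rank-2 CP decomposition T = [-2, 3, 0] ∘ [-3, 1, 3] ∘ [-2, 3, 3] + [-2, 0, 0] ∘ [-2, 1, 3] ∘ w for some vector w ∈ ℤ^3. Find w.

Subtract the known terms from T to get the rank-1 residual R = [-2, 0, 0] ∘ [-2, 1, 3] ∘ w, so R[i,j,k] = a[i]·b[j]·w[k]. Pick indices with nonzero a[0]·b[0] = (-2)·(-2) = 4. Only the fibre through (0,0,·) is needed: R[0,0,:] = T[0,0,:] − Σₗ aₗ[0]bₗ[0]cₗ = [-20, 10, 18] − (-2)·(-3)·[-2, 3, 3] = [-8, -8, 0]. Then w[k] = R[0,0,k] / 4 for each k, giving w = [-8, -8, 0] / 4 = [-2, -2, 0].

w = [-2, -2, 0]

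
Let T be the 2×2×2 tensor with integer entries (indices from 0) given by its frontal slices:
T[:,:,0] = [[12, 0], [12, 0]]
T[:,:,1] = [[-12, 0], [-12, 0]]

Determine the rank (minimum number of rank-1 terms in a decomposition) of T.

Lower bound: T ≠ 0 (e.g. T[0,0,0] = 12), so rank(T) ≥ 1.
Upper bound: if T = a ⊗ b ⊗ c then every fibre of T is a multiple of the corresponding factor, so read the factors off the fibres through the nonzero entry T[0,0,0] = 12.
The mode-1 fibre T[:,0,0] = [12, 12] gives a = [1, 1] (primitive direction); the mode-2 fibre T[0,:,0] = [12, 0] gives b = [1, 0]; then c[k] = T[0,0,k] / (a[0]·b[0]) = [12, -12] / 1 = [12, -12].
Expanding [1, 1] ⊗ [1, 0] ⊗ [12, -12] reproduces all 8 entries of T, so T = [1, 1] ⊗ [1, 0] ⊗ [12, -12] and rank(T) ≤ 1.
These bounds meet, so rank(T) = 1.
Check entry T[1,0,0] = 12: (1)·(1)·(12) = 12.

1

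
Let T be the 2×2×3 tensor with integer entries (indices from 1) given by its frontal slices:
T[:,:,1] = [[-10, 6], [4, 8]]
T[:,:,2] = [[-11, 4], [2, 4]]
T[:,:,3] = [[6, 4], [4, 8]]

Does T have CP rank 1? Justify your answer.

No

The mode-3 unfolding of T (rows indexed by k, columns by (i,j) = (1,1), (1,2), (2,1), (2,2)) is [[-10, 6, 4, 8], [-11, 4, 2, 4], [6, 4, 4, 8]].
There the 3×3 minor on rows k ∈ {1, 2, 3}, columns (i,j) ∈ {(1,1), (1,2), (2,1)} is det [[-10, 6, 4], [-11, 4, 2], [6, 4, 4]] = -16 ≠ 0, so this unfolding has rank ≥ 3; CP rank is at least every unfolding rank, so rank(T) ≥ 3.
In particular rank(T) ≥ 3 > 1, so T is not rank-1.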